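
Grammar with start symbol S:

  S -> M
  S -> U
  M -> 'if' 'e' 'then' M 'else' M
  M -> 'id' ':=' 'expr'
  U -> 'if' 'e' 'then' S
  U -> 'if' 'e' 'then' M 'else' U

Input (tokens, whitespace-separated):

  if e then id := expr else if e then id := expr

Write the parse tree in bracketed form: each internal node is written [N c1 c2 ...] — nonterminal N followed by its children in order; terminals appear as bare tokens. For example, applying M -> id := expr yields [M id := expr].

[S [U if e then [M id := expr] else [U if e then [S [M id := expr]]]]]

S
U
if e then M else U
if e then id := expr else U
if e then id := expr else if e then S
if e then id := expr else if e then M
if e then id := expr else if e then id := expr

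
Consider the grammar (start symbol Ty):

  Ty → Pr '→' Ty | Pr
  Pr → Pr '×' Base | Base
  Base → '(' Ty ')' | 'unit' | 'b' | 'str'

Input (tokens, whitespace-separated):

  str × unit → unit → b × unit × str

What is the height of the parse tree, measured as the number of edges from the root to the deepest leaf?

7

[Ty [Pr [Pr [Base str]] × [Base unit]] → [Ty [Pr [Base unit]] → [Ty [Pr [Pr [Pr [Base b]] × [Base unit]] × [Base str]]]]]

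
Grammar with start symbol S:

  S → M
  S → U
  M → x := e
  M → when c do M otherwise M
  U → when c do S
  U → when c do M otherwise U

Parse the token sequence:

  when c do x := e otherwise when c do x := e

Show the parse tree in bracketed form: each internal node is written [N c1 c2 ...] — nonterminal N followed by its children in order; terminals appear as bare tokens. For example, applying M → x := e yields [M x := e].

[S [U when c do [M x := e] otherwise [U when c do [S [M x := e]]]]]

S
U
when c do M otherwise U
when c do x := e otherwise U
when c do x := e otherwise when c do S
when c do x := e otherwise when c do M
when c do x := e otherwise when c do x := e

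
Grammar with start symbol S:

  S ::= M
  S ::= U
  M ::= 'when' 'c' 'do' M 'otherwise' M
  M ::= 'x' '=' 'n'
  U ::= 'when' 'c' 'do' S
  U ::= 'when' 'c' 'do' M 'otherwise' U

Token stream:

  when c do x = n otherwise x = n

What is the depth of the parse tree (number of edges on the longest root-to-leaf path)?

[S [M when c do [M x = n] otherwise [M x = n]]]

3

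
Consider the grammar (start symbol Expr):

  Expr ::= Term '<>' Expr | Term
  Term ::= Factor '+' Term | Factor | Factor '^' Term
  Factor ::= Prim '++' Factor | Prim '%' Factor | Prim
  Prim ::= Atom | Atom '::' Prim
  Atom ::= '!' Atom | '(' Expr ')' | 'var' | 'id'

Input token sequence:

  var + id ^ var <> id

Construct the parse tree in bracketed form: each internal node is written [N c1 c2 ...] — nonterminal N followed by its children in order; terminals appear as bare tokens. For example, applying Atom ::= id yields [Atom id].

[Expr [Term [Factor [Prim [Atom var]]] + [Term [Factor [Prim [Atom id]]] ^ [Term [Factor [Prim [Atom var]]]]]] <> [Expr [Term [Factor [Prim [Atom id]]]]]]

Expr
Term <> Expr
Factor + Term <> Expr
Prim + Term <> Expr
Atom + Term <> Expr
var + Term <> Expr
var + Factor ^ Term <> Expr
var + Prim ^ Term <> Expr
var + Atom ^ Term <> Expr
var + id ^ Term <> Expr
var + id ^ Factor <> Expr
var + id ^ Prim <> Expr
var + id ^ Atom <> Expr
var + id ^ var <> Expr
var + id ^ var <> Term
var + id ^ var <> Factor
var + id ^ var <> Prim
var + id ^ var <> Atom
var + id ^ var <> id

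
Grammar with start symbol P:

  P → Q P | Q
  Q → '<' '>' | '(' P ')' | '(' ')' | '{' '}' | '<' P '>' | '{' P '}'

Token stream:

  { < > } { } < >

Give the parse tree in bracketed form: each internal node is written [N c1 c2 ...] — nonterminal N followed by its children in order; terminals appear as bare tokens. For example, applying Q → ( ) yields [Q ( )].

P
Q P
{ P } P
{ Q } P
{ < > } P
{ < > } Q P
{ < > } { } P
{ < > } { } Q
{ < > } { } < >

[P [Q { [P [Q < >]] }] [P [Q { }] [P [Q < >]]]]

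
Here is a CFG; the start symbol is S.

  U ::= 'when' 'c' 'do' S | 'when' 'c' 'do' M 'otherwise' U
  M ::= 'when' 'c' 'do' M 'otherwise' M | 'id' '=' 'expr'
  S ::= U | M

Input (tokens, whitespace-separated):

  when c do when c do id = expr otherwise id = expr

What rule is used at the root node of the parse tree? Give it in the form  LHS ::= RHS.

[S [U when c do [S [M when c do [M id = expr] otherwise [M id = expr]]]]]

S ::= U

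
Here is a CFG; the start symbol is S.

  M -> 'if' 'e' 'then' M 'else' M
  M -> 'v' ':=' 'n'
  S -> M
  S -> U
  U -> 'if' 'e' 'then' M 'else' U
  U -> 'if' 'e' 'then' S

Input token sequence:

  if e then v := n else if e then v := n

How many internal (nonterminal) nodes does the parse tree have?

[S [U if e then [M v := n] else [U if e then [S [M v := n]]]]]

6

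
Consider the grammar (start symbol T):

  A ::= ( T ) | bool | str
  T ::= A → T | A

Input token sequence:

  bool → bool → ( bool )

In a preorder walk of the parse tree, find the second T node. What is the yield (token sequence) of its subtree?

bool → ( bool )

[T [A bool] → [T [A bool] → [T [A ( [T [A bool]] )]]]]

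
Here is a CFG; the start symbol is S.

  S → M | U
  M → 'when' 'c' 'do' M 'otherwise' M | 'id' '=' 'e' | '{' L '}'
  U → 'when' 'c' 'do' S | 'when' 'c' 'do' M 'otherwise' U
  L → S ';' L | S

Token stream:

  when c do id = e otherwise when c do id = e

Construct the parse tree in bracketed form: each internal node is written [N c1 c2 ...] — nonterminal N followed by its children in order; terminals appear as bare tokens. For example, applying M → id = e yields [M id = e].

S
U
when c do M otherwise U
when c do id = e otherwise U
when c do id = e otherwise when c do S
when c do id = e otherwise when c do M
when c do id = e otherwise when c do id = e

[S [U when c do [M id = e] otherwise [U when c do [S [M id = e]]]]]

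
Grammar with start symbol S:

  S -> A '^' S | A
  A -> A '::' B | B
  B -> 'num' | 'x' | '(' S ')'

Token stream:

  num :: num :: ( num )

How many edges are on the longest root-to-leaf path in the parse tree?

6

[S [A [A [A [B num]] :: [B num]] :: [B ( [S [A [B num]]] )]]]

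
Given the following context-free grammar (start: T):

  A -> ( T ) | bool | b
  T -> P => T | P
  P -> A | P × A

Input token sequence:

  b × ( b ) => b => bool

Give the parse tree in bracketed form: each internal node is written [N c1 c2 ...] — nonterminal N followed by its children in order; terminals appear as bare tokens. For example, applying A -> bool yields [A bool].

T
P => T
P × A => T
A × A => T
b × A => T
b × ( T ) => T
b × ( P ) => T
b × ( A ) => T
b × ( b ) => T
b × ( b ) => P => T
b × ( b ) => A => T
b × ( b ) => b => T
b × ( b ) => b => P
b × ( b ) => b => A
b × ( b ) => b => bool

[T [P [P [A b]] × [A ( [T [P [A b]]] )]] => [T [P [A b]] => [T [P [A bool]]]]]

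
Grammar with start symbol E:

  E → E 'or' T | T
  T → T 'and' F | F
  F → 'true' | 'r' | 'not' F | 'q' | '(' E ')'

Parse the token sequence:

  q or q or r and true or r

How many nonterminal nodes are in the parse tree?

[E [E [E [E [T [F q]]] or [T [F q]]] or [T [T [F r]] and [F true]]] or [T [F r]]]

14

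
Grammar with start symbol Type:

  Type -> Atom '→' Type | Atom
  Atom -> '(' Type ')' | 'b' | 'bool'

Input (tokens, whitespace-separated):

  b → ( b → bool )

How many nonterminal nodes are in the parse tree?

8

[Type [Atom b] → [Type [Atom ( [Type [Atom b] → [Type [Atom bool]]] )]]]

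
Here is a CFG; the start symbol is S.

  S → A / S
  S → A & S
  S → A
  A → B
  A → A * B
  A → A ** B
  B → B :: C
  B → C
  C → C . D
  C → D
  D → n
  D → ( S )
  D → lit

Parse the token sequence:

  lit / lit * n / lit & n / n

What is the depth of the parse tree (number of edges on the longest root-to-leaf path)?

9

[S [A [B [C [D lit]]]] / [S [A [A [B [C [D lit]]]] * [B [C [D n]]]] / [S [A [B [C [D lit]]]] & [S [A [B [C [D n]]]] / [S [A [B [C [D n]]]]]]]]]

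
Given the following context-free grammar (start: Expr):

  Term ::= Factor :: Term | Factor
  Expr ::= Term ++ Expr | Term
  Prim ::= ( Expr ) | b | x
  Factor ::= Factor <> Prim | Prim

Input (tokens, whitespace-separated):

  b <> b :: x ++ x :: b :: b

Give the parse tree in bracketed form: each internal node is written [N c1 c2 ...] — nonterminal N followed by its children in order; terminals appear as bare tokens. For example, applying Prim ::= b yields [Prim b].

[Expr [Term [Factor [Factor [Prim b]] <> [Prim b]] :: [Term [Factor [Prim x]]]] ++ [Expr [Term [Factor [Prim x]] :: [Term [Factor [Prim b]] :: [Term [Factor [Prim b]]]]]]]

Expr
Term ++ Expr
Factor :: Term ++ Expr
Factor <> Prim :: Term ++ Expr
Prim <> Prim :: Term ++ Expr
b <> Prim :: Term ++ Expr
b <> b :: Term ++ Expr
b <> b :: Factor ++ Expr
b <> b :: Prim ++ Expr
b <> b :: x ++ Expr
b <> b :: x ++ Term
b <> b :: x ++ Factor :: Term
b <> b :: x ++ Prim :: Term
b <> b :: x ++ x :: Term
b <> b :: x ++ x :: Factor :: Term
b <> b :: x ++ x :: Prim :: Term
b <> b :: x ++ x :: b :: Term
b <> b :: x ++ x :: b :: Factor
b <> b :: x ++ x :: b :: Prim
b <> b :: x ++ x :: b :: b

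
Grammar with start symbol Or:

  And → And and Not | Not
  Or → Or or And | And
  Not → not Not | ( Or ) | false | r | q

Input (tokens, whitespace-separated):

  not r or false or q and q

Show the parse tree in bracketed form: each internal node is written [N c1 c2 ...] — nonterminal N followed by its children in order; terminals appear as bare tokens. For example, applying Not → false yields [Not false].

Or
Or or And
Or or And or And
And or And or And
Not or And or And
not Not or And or And
not r or And or And
not r or Not or And
not r or false or And
not r or false or And and Not
not r or false or Not and Not
not r or false or q and Not
not r or false or q and q

[Or [Or [Or [And [Not not [Not r]]]] or [And [Not false]]] or [And [And [Not q]] and [Not q]]]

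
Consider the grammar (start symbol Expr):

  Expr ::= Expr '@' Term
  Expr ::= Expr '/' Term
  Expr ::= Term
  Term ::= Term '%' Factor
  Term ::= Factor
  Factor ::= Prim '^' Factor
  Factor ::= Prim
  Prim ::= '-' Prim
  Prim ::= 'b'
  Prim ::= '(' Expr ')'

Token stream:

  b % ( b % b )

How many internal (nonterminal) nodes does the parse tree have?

[Expr [Term [Term [Factor [Prim b]]] % [Factor [Prim ( [Expr [Term [Term [Factor [Prim b]]] % [Factor [Prim b]]]] )]]]]

14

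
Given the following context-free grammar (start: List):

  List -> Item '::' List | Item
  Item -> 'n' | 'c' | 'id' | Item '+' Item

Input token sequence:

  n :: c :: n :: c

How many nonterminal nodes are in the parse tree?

8

[List [Item n] :: [List [Item c] :: [List [Item n] :: [List [Item c]]]]]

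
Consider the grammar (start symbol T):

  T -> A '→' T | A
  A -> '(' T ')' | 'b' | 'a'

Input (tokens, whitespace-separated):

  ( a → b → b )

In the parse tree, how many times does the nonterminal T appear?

[T [A ( [T [A a] → [T [A b] → [T [A b]]]] )]]

4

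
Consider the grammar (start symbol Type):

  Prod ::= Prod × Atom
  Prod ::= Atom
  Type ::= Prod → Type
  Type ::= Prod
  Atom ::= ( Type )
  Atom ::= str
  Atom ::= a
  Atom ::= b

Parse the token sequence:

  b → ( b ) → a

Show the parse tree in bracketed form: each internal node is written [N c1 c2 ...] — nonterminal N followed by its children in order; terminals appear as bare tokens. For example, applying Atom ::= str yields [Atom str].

[Type [Prod [Atom b]] → [Type [Prod [Atom ( [Type [Prod [Atom b]]] )]] → [Type [Prod [Atom a]]]]]

Type
Prod → Type
Atom → Type
b → Type
b → Prod → Type
b → Atom → Type
b → ( Type ) → Type
b → ( Prod ) → Type
b → ( Atom ) → Type
b → ( b ) → Type
b → ( b ) → Prod
b → ( b ) → Atom
b → ( b ) → a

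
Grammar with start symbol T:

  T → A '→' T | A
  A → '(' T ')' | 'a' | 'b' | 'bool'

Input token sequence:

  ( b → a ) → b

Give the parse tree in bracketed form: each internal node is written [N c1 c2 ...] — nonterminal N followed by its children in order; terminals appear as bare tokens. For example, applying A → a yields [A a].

T
A → T
( T ) → T
( A → T ) → T
( b → T ) → T
( b → A ) → T
( b → a ) → T
( b → a ) → A
( b → a ) → b

[T [A ( [T [A b] → [T [A a]]] )] → [T [A b]]]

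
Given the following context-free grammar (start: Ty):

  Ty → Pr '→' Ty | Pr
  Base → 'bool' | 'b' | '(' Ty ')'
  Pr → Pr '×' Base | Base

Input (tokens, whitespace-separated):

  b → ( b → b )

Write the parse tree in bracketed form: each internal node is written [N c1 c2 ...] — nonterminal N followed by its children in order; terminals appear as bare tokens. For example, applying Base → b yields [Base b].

[Ty [Pr [Base b]] → [Ty [Pr [Base ( [Ty [Pr [Base b]] → [Ty [Pr [Base b]]]] )]]]]

Ty
Pr → Ty
Base → Ty
b → Ty
b → Pr
b → Base
b → ( Ty )
b → ( Pr → Ty )
b → ( Base → Ty )
b → ( b → Ty )
b → ( b → Pr )
b → ( b → Base )
b → ( b → b )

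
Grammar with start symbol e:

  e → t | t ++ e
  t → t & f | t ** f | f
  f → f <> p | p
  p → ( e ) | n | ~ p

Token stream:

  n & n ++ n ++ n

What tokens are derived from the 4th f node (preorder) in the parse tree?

[e [t [t [f [p n]]] & [f [p n]]] ++ [e [t [f [p n]]] ++ [e [t [f [p n]]]]]]

n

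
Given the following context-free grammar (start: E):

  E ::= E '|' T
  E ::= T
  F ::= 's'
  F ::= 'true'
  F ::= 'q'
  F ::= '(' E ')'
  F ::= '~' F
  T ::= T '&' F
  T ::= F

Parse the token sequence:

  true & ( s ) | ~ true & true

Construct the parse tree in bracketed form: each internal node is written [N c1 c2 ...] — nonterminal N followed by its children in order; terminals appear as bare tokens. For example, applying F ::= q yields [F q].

[E [E [T [T [F true]] & [F ( [E [T [F s]]] )]]] | [T [T [F ~ [F true]]] & [F true]]]

E
E | T
T | T
T & F | T
F & F | T
true & F | T
true & ( E ) | T
true & ( T ) | T
true & ( F ) | T
true & ( s ) | T
true & ( s ) | T & F
true & ( s ) | F & F
true & ( s ) | ~ F & F
true & ( s ) | ~ true & F
true & ( s ) | ~ true & true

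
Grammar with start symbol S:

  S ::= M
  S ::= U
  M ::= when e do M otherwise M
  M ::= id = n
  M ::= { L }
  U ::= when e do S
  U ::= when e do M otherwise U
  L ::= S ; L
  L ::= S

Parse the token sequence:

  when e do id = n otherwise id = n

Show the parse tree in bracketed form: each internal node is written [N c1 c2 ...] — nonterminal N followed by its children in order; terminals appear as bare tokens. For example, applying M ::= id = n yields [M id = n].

S
M
when e do M otherwise M
when e do id = n otherwise M
when e do id = n otherwise id = n

[S [M when e do [M id = n] otherwise [M id = n]]]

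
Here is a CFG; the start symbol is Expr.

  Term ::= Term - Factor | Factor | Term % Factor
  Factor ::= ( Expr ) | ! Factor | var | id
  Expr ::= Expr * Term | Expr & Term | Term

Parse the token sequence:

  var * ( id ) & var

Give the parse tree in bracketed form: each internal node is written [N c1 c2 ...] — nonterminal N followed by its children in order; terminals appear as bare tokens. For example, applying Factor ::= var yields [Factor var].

[Expr [Expr [Expr [Term [Factor var]]] * [Term [Factor ( [Expr [Term [Factor id]]] )]]] & [Term [Factor var]]]

Expr
Expr & Term
Expr * Term & Term
Term * Term & Term
Factor * Term & Term
var * Term & Term
var * Factor & Term
var * ( Expr ) & Term
var * ( Term ) & Term
var * ( Factor ) & Term
var * ( id ) & Term
var * ( id ) & Factor
var * ( id ) & var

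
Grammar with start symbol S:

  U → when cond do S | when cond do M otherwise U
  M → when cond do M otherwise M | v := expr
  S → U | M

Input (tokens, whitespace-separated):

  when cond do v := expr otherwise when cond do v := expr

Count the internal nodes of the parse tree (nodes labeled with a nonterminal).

[S [U when cond do [M v := expr] otherwise [U when cond do [S [M v := expr]]]]]

6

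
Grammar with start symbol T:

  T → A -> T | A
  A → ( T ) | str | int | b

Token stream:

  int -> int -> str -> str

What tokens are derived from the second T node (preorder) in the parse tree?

int -> str -> str

[T [A int] -> [T [A int] -> [T [A str] -> [T [A str]]]]]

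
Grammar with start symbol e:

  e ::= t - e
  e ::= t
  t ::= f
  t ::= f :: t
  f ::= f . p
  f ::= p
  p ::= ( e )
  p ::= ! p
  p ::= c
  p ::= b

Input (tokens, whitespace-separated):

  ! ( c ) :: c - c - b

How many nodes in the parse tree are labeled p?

[e [t [f [p ! [p ( [e [t [f [p c]]]] )]]] :: [t [f [p c]]]] - [e [t [f [p c]]] - [e [t [f [p b]]]]]]

6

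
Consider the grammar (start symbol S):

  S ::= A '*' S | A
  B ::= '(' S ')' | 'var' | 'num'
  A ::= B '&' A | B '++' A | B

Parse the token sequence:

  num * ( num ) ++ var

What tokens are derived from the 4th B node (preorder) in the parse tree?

[S [A [B num]] * [S [A [B ( [S [A [B num]]] )] ++ [A [B var]]]]]

var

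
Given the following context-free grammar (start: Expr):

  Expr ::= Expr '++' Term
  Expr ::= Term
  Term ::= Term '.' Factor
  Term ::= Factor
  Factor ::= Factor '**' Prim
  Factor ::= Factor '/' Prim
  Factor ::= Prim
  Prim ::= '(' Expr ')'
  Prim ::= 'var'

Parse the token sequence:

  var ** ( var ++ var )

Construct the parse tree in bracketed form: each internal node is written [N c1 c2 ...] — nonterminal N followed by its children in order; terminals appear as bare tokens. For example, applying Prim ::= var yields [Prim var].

[Expr [Term [Factor [Factor [Prim var]] ** [Prim ( [Expr [Expr [Term [Factor [Prim var]]]] ++ [Term [Factor [Prim var]]]] )]]]]

Expr
Term
Factor
Factor ** Prim
Prim ** Prim
var ** Prim
var ** ( Expr )
var ** ( Expr ++ Term )
var ** ( Term ++ Term )
var ** ( Factor ++ Term )
var ** ( Prim ++ Term )
var ** ( var ++ Term )
var ** ( var ++ Factor )
var ** ( var ++ Prim )
var ** ( var ++ var )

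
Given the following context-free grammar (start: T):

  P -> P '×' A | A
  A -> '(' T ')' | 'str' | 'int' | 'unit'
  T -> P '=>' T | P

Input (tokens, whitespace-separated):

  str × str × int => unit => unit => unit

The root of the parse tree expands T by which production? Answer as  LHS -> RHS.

[T [P [P [P [A str]] × [A str]] × [A int]] => [T [P [A unit]] => [T [P [A unit]] => [T [P [A unit]]]]]]

T -> P '=>' T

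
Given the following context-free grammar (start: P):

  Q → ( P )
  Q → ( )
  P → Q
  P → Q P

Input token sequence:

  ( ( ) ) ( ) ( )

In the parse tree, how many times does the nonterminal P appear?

4

[P [Q ( [P [Q ( )]] )] [P [Q ( )] [P [Q ( )]]]]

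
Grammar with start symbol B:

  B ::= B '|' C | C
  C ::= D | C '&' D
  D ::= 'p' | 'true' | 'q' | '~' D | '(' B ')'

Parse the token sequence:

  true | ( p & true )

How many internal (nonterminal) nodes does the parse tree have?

11

[B [B [C [D true]]] | [C [D ( [B [C [C [D p]] & [D true]]] )]]]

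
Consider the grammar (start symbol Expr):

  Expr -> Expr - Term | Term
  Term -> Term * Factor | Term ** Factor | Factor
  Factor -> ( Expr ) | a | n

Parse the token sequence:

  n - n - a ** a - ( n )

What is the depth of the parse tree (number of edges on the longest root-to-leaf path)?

[Expr [Expr [Expr [Expr [Term [Factor n]]] - [Term [Factor n]]] - [Term [Term [Factor a]] ** [Factor a]]] - [Term [Factor ( [Expr [Term [Factor n]]] )]]]

6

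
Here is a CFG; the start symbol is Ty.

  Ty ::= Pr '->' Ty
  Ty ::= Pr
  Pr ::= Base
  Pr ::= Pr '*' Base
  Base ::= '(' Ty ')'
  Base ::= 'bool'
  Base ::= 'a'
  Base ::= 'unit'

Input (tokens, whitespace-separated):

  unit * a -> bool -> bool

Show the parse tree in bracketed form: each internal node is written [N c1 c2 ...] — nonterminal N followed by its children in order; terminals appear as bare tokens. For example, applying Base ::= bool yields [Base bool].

Ty
Pr -> Ty
Pr * Base -> Ty
Base * Base -> Ty
unit * Base -> Ty
unit * a -> Ty
unit * a -> Pr -> Ty
unit * a -> Base -> Ty
unit * a -> bool -> Ty
unit * a -> bool -> Pr
unit * a -> bool -> Base
unit * a -> bool -> bool

[Ty [Pr [Pr [Base unit]] * [Base a]] -> [Ty [Pr [Base bool]] -> [Ty [Pr [Base bool]]]]]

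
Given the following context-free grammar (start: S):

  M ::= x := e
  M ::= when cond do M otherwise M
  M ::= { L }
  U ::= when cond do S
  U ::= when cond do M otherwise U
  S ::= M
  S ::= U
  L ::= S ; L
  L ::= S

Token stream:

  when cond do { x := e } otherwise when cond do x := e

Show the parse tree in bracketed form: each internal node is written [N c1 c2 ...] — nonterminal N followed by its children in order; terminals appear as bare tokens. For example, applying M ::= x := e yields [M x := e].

[S [U when cond do [M { [L [S [M x := e]]] }] otherwise [U when cond do [S [M x := e]]]]]

S
U
when cond do M otherwise U
when cond do { L } otherwise U
when cond do { S } otherwise U
when cond do { M } otherwise U
when cond do { x := e } otherwise U
when cond do { x := e } otherwise when cond do S
when cond do { x := e } otherwise when cond do M
when cond do { x := e } otherwise when cond do x := e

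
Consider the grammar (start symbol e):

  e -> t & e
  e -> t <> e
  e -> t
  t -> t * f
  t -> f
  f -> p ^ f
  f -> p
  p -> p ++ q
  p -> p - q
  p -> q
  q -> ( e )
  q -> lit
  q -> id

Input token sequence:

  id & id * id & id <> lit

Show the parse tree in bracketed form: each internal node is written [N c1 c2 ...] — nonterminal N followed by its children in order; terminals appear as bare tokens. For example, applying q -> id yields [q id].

[e [t [f [p [q id]]]] & [e [t [t [f [p [q id]]]] * [f [p [q id]]]] & [e [t [f [p [q id]]]] <> [e [t [f [p [q lit]]]]]]]]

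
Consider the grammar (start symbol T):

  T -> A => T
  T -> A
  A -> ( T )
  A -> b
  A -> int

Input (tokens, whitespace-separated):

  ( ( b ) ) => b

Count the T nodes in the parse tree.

[T [A ( [T [A ( [T [A b]] )]] )] => [T [A b]]]

4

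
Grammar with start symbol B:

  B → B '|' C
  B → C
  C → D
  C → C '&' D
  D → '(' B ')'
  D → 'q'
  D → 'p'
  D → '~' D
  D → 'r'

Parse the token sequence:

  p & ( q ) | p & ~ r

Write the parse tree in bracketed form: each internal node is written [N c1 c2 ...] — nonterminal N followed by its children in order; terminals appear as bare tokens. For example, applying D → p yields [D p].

B
B | C
C | C
C & D | C
D & D | C
p & D | C
p & ( B ) | C
p & ( C ) | C
p & ( D ) | C
p & ( q ) | C
p & ( q ) | C & D
p & ( q ) | D & D
p & ( q ) | p & D
p & ( q ) | p & ~ D
p & ( q ) | p & ~ r

[B [B [C [C [D p]] & [D ( [B [C [D q]]] )]]] | [C [C [D p]] & [D ~ [D r]]]]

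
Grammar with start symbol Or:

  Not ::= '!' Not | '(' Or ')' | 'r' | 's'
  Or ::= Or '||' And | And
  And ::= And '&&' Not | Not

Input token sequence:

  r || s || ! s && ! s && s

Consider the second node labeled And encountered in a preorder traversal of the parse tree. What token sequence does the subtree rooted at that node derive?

[Or [Or [Or [And [Not r]]] || [And [Not s]]] || [And [And [And [Not ! [Not s]]] && [Not ! [Not s]]] && [Not s]]]

s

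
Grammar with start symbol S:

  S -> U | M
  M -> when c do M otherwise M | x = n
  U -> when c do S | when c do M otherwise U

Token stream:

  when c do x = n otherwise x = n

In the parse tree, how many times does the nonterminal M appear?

3

[S [M when c do [M x = n] otherwise [M x = n]]]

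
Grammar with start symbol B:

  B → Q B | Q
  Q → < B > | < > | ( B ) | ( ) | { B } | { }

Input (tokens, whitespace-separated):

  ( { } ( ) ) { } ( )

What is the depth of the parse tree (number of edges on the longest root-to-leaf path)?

[B [Q ( [B [Q { }] [B [Q ( )]]] )] [B [Q { }] [B [Q ( )]]]]

5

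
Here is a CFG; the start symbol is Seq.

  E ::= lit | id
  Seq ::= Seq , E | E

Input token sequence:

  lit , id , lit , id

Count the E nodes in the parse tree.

[Seq [Seq [Seq [Seq [E lit]] , [E id]] , [E lit]] , [E id]]

4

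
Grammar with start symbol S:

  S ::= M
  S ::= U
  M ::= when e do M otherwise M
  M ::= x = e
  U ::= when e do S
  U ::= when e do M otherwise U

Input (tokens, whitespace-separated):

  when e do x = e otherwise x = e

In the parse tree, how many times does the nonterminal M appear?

3

[S [M when e do [M x = e] otherwise [M x = e]]]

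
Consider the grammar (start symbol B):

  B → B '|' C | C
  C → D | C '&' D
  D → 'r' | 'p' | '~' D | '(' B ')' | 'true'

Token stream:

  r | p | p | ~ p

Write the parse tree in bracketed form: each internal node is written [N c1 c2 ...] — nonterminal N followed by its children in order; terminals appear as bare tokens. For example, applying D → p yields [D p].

[B [B [B [B [C [D r]]] | [C [D p]]] | [C [D p]]] | [C [D ~ [D p]]]]

B
B | C
B | C | C
B | C | C | C
C | C | C | C
D | C | C | C
r | C | C | C
r | D | C | C
r | p | C | C
r | p | D | C
r | p | p | C
r | p | p | D
r | p | p | ~ D
r | p | p | ~ p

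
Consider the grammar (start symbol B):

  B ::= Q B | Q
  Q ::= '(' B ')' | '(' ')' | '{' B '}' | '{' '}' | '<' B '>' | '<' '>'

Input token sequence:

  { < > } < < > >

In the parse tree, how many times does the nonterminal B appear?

4

[B [Q { [B [Q < >]] }] [B [Q < [B [Q < >]] >]]]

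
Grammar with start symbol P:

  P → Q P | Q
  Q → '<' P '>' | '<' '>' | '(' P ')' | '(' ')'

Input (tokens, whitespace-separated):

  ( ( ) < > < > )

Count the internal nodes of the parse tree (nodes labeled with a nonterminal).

8

[P [Q ( [P [Q ( )] [P [Q < >] [P [Q < >]]]] )]]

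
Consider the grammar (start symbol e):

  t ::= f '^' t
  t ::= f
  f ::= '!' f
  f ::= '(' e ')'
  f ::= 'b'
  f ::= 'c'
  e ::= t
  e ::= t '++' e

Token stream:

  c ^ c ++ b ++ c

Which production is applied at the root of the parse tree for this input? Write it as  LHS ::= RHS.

e ::= t '++' e

[e [t [f c] ^ [t [f c]]] ++ [e [t [f b]] ++ [e [t [f c]]]]]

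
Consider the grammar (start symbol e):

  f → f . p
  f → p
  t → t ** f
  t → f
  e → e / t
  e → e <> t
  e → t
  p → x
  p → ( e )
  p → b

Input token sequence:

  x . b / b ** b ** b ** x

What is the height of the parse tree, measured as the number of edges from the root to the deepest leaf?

[e [e [t [f [f [p x]] . [p b]]]] / [t [t [t [t [f [p b]]] ** [f [p b]]] ** [f [p b]]] ** [f [p x]]]]

7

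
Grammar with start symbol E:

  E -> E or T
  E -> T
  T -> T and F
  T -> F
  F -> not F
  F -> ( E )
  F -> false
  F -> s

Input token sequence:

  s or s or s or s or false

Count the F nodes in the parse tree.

[E [E [E [E [E [T [F s]]] or [T [F s]]] or [T [F s]]] or [T [F s]]] or [T [F false]]]

5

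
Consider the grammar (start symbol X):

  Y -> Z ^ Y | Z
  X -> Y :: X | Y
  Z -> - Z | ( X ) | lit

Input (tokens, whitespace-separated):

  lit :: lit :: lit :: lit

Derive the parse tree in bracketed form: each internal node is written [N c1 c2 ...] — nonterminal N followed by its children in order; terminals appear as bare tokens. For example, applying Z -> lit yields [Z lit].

X
Y :: X
Z :: X
lit :: X
lit :: Y :: X
lit :: Z :: X
lit :: lit :: X
lit :: lit :: Y :: X
lit :: lit :: Z :: X
lit :: lit :: lit :: X
lit :: lit :: lit :: Y
lit :: lit :: lit :: Z
lit :: lit :: lit :: lit

[X [Y [Z lit]] :: [X [Y [Z lit]] :: [X [Y [Z lit]] :: [X [Y [Z lit]]]]]]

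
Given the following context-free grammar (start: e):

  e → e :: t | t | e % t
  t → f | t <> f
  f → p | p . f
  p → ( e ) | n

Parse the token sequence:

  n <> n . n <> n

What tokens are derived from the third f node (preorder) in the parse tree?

n

[e [t [t [t [f [p n]]] <> [f [p n] . [f [p n]]]] <> [f [p n]]]]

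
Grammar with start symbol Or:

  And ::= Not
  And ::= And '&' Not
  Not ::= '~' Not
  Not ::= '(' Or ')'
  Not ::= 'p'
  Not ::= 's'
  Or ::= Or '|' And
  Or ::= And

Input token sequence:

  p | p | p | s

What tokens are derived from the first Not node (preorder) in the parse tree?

[Or [Or [Or [Or [And [Not p]]] | [And [Not p]]] | [And [Not p]]] | [And [Not s]]]

p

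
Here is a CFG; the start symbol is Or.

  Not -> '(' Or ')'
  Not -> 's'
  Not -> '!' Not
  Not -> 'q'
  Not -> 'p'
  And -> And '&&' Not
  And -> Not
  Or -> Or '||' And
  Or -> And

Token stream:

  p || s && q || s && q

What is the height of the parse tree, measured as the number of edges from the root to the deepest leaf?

5

[Or [Or [Or [And [Not p]]] || [And [And [Not s]] && [Not q]]] || [And [And [Not s]] && [Not q]]]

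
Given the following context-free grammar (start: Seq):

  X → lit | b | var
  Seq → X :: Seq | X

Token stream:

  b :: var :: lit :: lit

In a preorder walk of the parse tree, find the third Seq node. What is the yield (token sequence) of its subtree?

lit :: lit

[Seq [X b] :: [Seq [X var] :: [Seq [X lit] :: [Seq [X lit]]]]]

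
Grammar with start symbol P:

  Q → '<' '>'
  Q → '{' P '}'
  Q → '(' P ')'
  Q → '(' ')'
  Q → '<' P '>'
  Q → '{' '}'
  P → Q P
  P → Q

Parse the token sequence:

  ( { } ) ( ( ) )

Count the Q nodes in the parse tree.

4

[P [Q ( [P [Q { }]] )] [P [Q ( [P [Q ( )]] )]]]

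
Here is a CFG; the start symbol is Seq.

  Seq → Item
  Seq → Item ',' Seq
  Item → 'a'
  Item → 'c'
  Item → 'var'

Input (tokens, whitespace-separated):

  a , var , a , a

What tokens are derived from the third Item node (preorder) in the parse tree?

a

[Seq [Item a] , [Seq [Item var] , [Seq [Item a] , [Seq [Item a]]]]]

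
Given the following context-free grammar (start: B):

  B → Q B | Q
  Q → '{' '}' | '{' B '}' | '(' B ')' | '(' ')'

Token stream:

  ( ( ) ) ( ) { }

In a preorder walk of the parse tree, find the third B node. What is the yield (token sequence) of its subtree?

( ) { }

[B [Q ( [B [Q ( )]] )] [B [Q ( )] [B [Q { }]]]]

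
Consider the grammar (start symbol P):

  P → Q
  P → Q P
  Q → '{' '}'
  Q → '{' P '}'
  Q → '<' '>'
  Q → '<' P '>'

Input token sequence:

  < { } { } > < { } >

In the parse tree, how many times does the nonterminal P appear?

5

[P [Q < [P [Q { }] [P [Q { }]]] >] [P [Q < [P [Q { }]] >]]]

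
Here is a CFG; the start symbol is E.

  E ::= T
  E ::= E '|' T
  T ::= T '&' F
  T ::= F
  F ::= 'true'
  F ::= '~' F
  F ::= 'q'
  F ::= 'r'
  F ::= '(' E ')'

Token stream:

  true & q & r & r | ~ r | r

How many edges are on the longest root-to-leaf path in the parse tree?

8

[E [E [E [T [T [T [T [F true]] & [F q]] & [F r]] & [F r]]] | [T [F ~ [F r]]]] | [T [F r]]]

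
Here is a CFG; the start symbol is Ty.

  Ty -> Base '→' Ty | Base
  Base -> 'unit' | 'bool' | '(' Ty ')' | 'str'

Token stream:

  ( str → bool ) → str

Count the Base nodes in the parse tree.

4

[Ty [Base ( [Ty [Base str] → [Ty [Base bool]]] )] → [Ty [Base str]]]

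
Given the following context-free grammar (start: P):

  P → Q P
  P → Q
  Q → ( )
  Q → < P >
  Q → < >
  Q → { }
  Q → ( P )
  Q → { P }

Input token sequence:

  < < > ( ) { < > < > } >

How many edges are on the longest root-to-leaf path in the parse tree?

9

[P [Q < [P [Q < >] [P [Q ( )] [P [Q { [P [Q < >] [P [Q < >]]] }]]]] >]]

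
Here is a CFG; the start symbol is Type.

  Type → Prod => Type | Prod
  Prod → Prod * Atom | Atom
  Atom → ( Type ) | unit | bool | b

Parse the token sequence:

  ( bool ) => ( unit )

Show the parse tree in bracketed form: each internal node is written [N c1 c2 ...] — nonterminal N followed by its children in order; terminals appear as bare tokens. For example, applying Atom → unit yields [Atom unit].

Type
Prod => Type
Atom => Type
( Type ) => Type
( Prod ) => Type
( Atom ) => Type
( bool ) => Type
( bool ) => Prod
( bool ) => Atom
( bool ) => ( Type )
( bool ) => ( Prod )
( bool ) => ( Atom )
( bool ) => ( unit )

[Type [Prod [Atom ( [Type [Prod [Atom bool]]] )]] => [Type [Prod [Atom ( [Type [Prod [Atom unit]]] )]]]]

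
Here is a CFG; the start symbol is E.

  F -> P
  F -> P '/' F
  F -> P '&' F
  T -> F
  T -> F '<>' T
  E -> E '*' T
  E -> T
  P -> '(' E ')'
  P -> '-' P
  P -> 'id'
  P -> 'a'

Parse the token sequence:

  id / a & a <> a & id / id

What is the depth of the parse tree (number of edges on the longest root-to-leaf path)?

[E [T [F [P id] / [F [P a] & [F [P a]]]] <> [T [F [P a] & [F [P id] / [F [P id]]]]]]]

7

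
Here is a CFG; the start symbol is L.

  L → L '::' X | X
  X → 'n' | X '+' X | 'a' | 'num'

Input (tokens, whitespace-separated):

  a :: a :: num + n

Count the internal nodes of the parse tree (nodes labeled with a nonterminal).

8

[L [L [L [X a]] :: [X a]] :: [X [X num] + [X n]]]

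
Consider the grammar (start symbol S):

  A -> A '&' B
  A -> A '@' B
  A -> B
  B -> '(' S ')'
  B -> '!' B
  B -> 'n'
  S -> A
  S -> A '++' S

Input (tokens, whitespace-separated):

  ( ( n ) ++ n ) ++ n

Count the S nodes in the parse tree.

5

[S [A [B ( [S [A [B ( [S [A [B n]]] )]] ++ [S [A [B n]]]] )]] ++ [S [A [B n]]]]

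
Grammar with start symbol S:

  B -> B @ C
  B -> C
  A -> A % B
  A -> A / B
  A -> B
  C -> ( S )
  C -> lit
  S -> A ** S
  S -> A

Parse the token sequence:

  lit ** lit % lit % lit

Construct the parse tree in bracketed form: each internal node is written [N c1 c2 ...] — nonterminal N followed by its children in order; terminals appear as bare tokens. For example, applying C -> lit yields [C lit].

S
A ** S
B ** S
C ** S
lit ** S
lit ** A
lit ** A % B
lit ** A % B % B
lit ** B % B % B
lit ** C % B % B
lit ** lit % B % B
lit ** lit % C % B
lit ** lit % lit % B
lit ** lit % lit % C
lit ** lit % lit % lit

[S [A [B [C lit]]] ** [S [A [A [A [B [C lit]]] % [B [C lit]]] % [B [C lit]]]]]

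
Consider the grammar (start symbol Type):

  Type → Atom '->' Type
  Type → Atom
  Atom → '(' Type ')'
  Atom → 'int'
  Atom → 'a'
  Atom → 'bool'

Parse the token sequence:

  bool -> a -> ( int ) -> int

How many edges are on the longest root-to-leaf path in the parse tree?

6

[Type [Atom bool] -> [Type [Atom a] -> [Type [Atom ( [Type [Atom int]] )] -> [Type [Atom int]]]]]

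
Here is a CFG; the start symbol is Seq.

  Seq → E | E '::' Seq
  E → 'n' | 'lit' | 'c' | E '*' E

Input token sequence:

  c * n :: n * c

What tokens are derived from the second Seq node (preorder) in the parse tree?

[Seq [E [E c] * [E n]] :: [Seq [E [E n] * [E c]]]]

n * c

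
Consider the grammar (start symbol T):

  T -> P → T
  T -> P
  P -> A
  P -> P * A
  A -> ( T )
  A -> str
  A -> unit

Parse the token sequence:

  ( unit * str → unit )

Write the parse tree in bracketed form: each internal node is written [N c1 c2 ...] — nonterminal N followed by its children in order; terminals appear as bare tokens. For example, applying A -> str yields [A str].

[T [P [A ( [T [P [P [A unit]] * [A str]] → [T [P [A unit]]]] )]]]

T
P
A
( T )
( P → T )
( P * A → T )
( A * A → T )
( unit * A → T )
( unit * str → T )
( unit * str → P )
( unit * str → A )
( unit * str → unit )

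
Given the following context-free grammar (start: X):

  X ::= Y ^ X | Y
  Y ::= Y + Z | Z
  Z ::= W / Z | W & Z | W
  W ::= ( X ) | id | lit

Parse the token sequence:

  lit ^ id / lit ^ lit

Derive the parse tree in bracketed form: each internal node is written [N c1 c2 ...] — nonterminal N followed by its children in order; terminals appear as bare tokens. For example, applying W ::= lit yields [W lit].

[X [Y [Z [W lit]]] ^ [X [Y [Z [W id] / [Z [W lit]]]] ^ [X [Y [Z [W lit]]]]]]

X
Y ^ X
Z ^ X
W ^ X
lit ^ X
lit ^ Y ^ X
lit ^ Z ^ X
lit ^ W / Z ^ X
lit ^ id / Z ^ X
lit ^ id / W ^ X
lit ^ id / lit ^ X
lit ^ id / lit ^ Y
lit ^ id / lit ^ Z
lit ^ id / lit ^ W
lit ^ id / lit ^ lit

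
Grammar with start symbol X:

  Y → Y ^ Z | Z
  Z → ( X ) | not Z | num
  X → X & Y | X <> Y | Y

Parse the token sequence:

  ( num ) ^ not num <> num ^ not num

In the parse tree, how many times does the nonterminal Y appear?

5

[X [X [Y [Y [Z ( [X [Y [Z num]]] )]] ^ [Z not [Z num]]]] <> [Y [Y [Z num]] ^ [Z not [Z num]]]]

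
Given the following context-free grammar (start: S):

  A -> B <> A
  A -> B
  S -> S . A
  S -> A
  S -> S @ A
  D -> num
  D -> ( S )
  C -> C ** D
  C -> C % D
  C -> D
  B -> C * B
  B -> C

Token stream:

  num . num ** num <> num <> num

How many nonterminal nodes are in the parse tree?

20

[S [S [A [B [C [D num]]]]] . [A [B [C [C [D num]] ** [D num]]] <> [A [B [C [D num]]] <> [A [B [C [D num]]]]]]]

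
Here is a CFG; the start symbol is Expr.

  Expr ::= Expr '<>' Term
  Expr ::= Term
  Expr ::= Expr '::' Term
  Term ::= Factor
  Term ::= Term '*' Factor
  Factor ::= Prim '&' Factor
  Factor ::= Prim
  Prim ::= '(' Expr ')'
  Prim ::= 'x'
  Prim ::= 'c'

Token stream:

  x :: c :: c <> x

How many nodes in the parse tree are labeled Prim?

[Expr [Expr [Expr [Expr [Term [Factor [Prim x]]]] :: [Term [Factor [Prim c]]]] :: [Term [Factor [Prim c]]]] <> [Term [Factor [Prim x]]]]

4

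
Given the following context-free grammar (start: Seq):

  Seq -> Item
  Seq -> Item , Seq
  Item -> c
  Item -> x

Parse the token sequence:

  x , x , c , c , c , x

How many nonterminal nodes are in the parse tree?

[Seq [Item x] , [Seq [Item x] , [Seq [Item c] , [Seq [Item c] , [Seq [Item c] , [Seq [Item x]]]]]]]

12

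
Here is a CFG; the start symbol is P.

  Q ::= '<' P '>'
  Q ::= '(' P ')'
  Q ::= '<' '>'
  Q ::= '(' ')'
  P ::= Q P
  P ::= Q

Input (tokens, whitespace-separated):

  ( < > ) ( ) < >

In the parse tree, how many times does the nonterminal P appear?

[P [Q ( [P [Q < >]] )] [P [Q ( )] [P [Q < >]]]]

4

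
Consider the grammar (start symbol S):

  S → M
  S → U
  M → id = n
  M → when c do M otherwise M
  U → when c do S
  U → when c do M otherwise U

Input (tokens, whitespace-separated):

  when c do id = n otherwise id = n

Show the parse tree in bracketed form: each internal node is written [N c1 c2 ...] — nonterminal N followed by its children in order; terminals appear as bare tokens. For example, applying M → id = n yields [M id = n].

S
M
when c do M otherwise M
when c do id = n otherwise M
when c do id = n otherwise id = n

[S [M when c do [M id = n] otherwise [M id = n]]]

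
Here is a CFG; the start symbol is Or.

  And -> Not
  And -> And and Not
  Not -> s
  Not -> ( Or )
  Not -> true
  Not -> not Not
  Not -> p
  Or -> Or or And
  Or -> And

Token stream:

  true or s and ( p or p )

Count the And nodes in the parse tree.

[Or [Or [And [Not true]]] or [And [And [Not s]] and [Not ( [Or [Or [And [Not p]]] or [And [Not p]]] )]]]

5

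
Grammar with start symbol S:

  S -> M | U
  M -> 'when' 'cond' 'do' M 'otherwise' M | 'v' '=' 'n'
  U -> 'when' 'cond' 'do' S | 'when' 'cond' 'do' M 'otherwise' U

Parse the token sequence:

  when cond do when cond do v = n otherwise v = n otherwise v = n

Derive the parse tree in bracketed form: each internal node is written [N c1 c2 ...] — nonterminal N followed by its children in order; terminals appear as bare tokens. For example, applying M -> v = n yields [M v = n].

[S [M when cond do [M when cond do [M v = n] otherwise [M v = n]] otherwise [M v = n]]]

S
M
when cond do M otherwise M
when cond do when cond do M otherwise M otherwise M
when cond do when cond do v = n otherwise M otherwise M
when cond do when cond do v = n otherwise v = n otherwise M
when cond do when cond do v = n otherwise v = n otherwise v = n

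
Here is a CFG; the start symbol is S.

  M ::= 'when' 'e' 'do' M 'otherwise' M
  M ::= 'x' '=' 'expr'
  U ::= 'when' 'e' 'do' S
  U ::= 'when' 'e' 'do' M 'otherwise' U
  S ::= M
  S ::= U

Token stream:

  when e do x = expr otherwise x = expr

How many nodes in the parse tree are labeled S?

1

[S [M when e do [M x = expr] otherwise [M x = expr]]]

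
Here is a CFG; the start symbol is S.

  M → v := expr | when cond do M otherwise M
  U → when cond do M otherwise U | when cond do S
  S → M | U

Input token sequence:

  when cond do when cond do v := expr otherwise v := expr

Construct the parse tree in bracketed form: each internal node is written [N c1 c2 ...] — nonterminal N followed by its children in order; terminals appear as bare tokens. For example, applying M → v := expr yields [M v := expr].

[S [U when cond do [S [M when cond do [M v := expr] otherwise [M v := expr]]]]]

S
U
when cond do S
when cond do M
when cond do when cond do M otherwise M
when cond do when cond do v := expr otherwise M
when cond do when cond do v := expr otherwise v := expr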